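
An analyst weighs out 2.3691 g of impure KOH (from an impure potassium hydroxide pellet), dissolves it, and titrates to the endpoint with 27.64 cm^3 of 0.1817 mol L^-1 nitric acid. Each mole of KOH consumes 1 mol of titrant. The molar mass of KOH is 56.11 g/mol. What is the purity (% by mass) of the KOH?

n(HNO3) = 0.1817 x 0.02764 = 0.005022 mol.
n(KOH) = 0.005022 / 1 = 0.005022 mol.
mass of KOH = 0.005022 x 56.11 = 0.2818 g.
% purity = 0.2818 / 2.3691 x 100 = 11.9%.

11.9%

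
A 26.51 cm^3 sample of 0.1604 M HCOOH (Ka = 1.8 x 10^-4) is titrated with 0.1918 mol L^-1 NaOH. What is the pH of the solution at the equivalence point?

8.34

n(HCOOH) = 0.1604 x 0.02651 = 0.004252 mol; V(NaOH) at equivalence = 0.004252/0.1918 = 0.02217 L.
At equivalence all the acid is converted to HCOO-; total volume = 0.02651 + 0.02217 = 0.04868 L, so [HCOO-] = 0.004252/0.04868 = 0.08735 M.
Kb = Kw/Ka = 1.0e-14 / 1.8 x 10^-4 = 5.56e-11.
[OH^-] = sqrt(Kb x [HCOO-]) = sqrt(5.56e-11 x 0.08735) = 2.20e-6 M.
pOH = 5.66, so pH = 14.00 - 5.66 = 8.34.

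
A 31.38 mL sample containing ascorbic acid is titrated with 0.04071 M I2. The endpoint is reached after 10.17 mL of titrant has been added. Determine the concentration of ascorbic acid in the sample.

n(I2) = 0.04071 x 0.01017 = 0.0004140 mol.
From the balanced equation, 1 mol I2 reacts with 1 mol ascorbic acid, so n(ascorbic acid) = 0.0004140 x 1/1 = 0.0004140 mol.
[ascorbic acid] = 0.0004140 / 0.03138 L = 0.0132 M.

0.0132 M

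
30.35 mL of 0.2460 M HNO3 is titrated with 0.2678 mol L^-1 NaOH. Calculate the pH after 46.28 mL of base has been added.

12.81

n(acid) = 0.2460 x 0.03035 = 0.007466 mol; n(NaOH) added = 0.2678 x 0.04628 = 0.01239 mol.
Base is in excess by 0.01239 - 0.007466 = 0.004928 mol in a total volume of 0.07663 L.
[OH^-] = 0.004928/0.07663 = 0.06430 M, so pOH = 1.19 and pH = 14.00 - 1.19 = 12.81.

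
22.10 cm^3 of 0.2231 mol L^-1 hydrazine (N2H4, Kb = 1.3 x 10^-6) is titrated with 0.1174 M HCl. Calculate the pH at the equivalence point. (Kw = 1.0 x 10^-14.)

n(N2H4) = 0.2231 x 0.02210 = 0.004931 mol; V(HCl) at equivalence = 0.004931/0.1174 = 0.04200 L.
At equivalence the base is fully converted to N2H5+; total volume = 0.06410 L, so [N2H5+] = 0.004931/0.06410 = 0.07692 M.
Ka(N2H5+) = Kw/Kb = 1.0e-14 / 1.3 x 10^-6 = 7.69e-9.
[H^+] = sqrt(Ka x [N2H5+]) = sqrt(7.69e-9 x 0.07692) = 2.43e-5 M.
pH = -log(2.43e-5) = 4.61.

4.61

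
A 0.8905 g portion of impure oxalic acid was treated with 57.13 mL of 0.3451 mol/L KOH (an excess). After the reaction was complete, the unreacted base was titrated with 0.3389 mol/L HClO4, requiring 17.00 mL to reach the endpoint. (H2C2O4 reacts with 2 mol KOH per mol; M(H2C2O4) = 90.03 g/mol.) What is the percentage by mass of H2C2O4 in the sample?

70.5%

Total n(KOH) added = 0.3451 x 0.05713 = 0.01972 mol.
n(HClO4) used = 0.3389 x 0.01700 = 0.005761 mol, which equals the excess n(KOH).
So n(KOH) consumed by the sample = 0.01972 - 0.005761 = 0.01395 mol.
n(H2C2O4) = 0.01395 / 2 = 0.006977 mol.
mass H2C2O4 = 0.006977 x 90.03 = 0.6282 g, so %H2C2O4 = 0.6282/0.8905 x 100 = 70.5%.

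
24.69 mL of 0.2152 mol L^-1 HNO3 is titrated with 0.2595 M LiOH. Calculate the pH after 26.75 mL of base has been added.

n(acid) = 0.2152 x 0.02469 = 0.005313 mol; n(LiOH) added = 0.2595 x 0.02675 = 0.006942 mol.
Base is in excess by 0.006942 - 0.005313 = 0.001628 mol in a total volume of 0.05144 L.
[OH^-] = 0.001628/0.05144 = 0.03166 M, so pOH = 1.50 and pH = 14.00 - 1.50 = 12.50.

12.50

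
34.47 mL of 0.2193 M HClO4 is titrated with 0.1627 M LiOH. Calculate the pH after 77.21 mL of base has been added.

n(acid) = 0.2193 x 0.03447 = 0.007559 mol; n(LiOH) added = 0.1627 x 0.07721 = 0.01256 mol.
Base is in excess by 0.01256 - 0.007559 = 0.005003 mol in a total volume of 0.1117 L.
[OH^-] = 0.005003/0.1117 = 0.04480 M, so pOH = 1.35 and pH = 14.00 - 1.35 = 12.65.

12.65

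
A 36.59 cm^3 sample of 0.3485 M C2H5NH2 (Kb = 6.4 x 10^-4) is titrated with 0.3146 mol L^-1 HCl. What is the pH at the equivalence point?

n(C2H5NH2) = 0.3485 x 0.03659 = 0.01275 mol; V(HCl) at equivalence = 0.01275/0.3146 = 0.04053 L.
At equivalence the base is fully converted to C2H5NH3+; total volume = 0.07712 L, so [C2H5NH3+] = 0.01275/0.07712 = 0.1653 M.
Ka(C2H5NH3+) = Kw/Kb = 1.0e-14 / 6.4 x 10^-4 = 1.56e-11.
[H^+] = sqrt(Ka x [C2H5NH3+]) = sqrt(1.56e-11 x 0.1653) = 1.61e-6 M.
pH = -log(1.61e-6) = 5.79.

5.79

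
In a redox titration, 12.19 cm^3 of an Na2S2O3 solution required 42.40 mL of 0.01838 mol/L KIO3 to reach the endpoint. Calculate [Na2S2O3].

0.384 M

n(KIO3) = 0.01838 x 0.04240 = 0.0007793 mol.
From the balanced equation, 1 mol KIO3 reacts with 6 mol Na2S2O3, so n(Na2S2O3) = 0.0007793 x 6/1 = 0.004676 mol.
[Na2S2O3] = 0.004676 / 0.01219 L = 0.384 M.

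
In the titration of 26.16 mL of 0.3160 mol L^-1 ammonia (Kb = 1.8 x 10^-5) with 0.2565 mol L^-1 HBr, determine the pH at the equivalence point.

5.05

n(NH3) = 0.3160 x 0.02616 = 0.008267 mol; V(HBr) at equivalence = 0.008267/0.2565 = 0.03223 L.
At equivalence the base is fully converted to NH4+; total volume = 0.05839 L, so [NH4+] = 0.008267/0.05839 = 0.1416 M.
Ka(NH4+) = Kw/Kb = 1.0e-14 / 1.8 x 10^-5 = 5.56e-10.
[H^+] = sqrt(Ka x [NH4+]) = sqrt(5.56e-10 x 0.1416) = 8.87e-6 M.
pH = -log(8.87e-6) = 5.05.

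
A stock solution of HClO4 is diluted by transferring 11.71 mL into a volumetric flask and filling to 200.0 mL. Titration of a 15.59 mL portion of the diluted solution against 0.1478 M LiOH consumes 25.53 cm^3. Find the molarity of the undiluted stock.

4.13 M

n(LiOH) = 0.1478 x 0.02553 = 0.003773 mol.
n(HClO4) in the aliquot = 0.003773 mol.
[diluted HClO4] = 0.003773 / 0.01559 = 0.2420 M.
Dilution factor = 200.0/11.71 = 17.08, so [stock] = 0.2420 x 17.08 = 4.13 M.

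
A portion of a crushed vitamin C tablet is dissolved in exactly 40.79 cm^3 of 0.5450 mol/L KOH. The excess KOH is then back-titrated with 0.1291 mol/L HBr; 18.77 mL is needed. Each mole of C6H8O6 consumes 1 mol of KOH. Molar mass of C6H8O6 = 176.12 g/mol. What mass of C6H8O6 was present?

Total n(KOH) added = 0.5450 x 0.04079 = 0.02223 mol.
n(HBr) used = 0.1291 x 0.01877 = 0.002423 mol, which equals the excess n(KOH).
So n(KOH) consumed by the sample = 0.02223 - 0.002423 = 0.01981 mol.
n(C6H8O6) = 0.01981 / 1 = 0.01981 mol.
mass = 0.01981 mol x 176.12 g/mol = 3.49 g.

3.49 g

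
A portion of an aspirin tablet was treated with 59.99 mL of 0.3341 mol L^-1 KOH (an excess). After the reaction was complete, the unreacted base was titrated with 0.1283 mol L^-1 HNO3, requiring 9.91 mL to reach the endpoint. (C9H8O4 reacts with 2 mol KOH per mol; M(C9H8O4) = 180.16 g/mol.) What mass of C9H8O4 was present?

1.69 g

Total n(KOH) added = 0.3341 x 0.05999 = 0.02004 mol.
n(HNO3) used = 0.1283 x 0.009910 = 0.001271 mol, which equals the excess n(KOH).
So n(KOH) consumed by the sample = 0.02004 - 0.001271 = 0.01877 mol.
n(C9H8O4) = 0.01877 / 2 = 0.009386 mol.
mass = 0.009386 mol x 180.16 g/mol = 1.69 g.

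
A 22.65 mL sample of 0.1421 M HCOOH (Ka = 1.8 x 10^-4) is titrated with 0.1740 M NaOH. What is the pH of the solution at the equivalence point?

8.32

n(HCOOH) = 0.1421 x 0.02265 = 0.003219 mol; V(NaOH) at equivalence = 0.003219/0.1740 = 0.01850 L.
At equivalence all the acid is converted to HCOO-; total volume = 0.02265 + 0.01850 = 0.04115 L, so [HCOO-] = 0.003219/0.04115 = 0.07822 M.
Kb = Kw/Ka = 1.0e-14 / 1.8 x 10^-4 = 5.56e-11.
[OH^-] = sqrt(Kb x [HCOO-]) = sqrt(5.56e-11 x 0.07822) = 2.08e-6 M.
pOH = 5.68, so pH = 14.00 - 5.68 = 8.32.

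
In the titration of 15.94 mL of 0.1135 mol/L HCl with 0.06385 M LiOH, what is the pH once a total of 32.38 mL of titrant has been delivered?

11.73

n(acid) = 0.1135 x 0.01594 = 0.001809 mol; n(LiOH) added = 0.06385 x 0.03238 = 0.002067 mol.
Base is in excess by 0.002067 - 0.001809 = 0.0002583 mol in a total volume of 0.04832 L.
[OH^-] = 0.0002583/0.04832 = 0.005345 M, so pOH = 2.27 and pH = 14.00 - 2.27 = 11.73.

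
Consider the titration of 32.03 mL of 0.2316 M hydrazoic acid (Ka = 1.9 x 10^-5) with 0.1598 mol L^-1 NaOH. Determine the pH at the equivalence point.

n(HN3) = 0.2316 x 0.03203 = 0.007418 mol; V(NaOH) at equivalence = 0.007418/0.1598 = 0.04642 L.
At equivalence all the acid is converted to N3-; total volume = 0.03203 + 0.04642 = 0.07845 L, so [N3-] = 0.007418/0.07845 = 0.09456 M.
Kb = Kw/Ka = 1.0e-14 / 1.9 x 10^-5 = 5.26e-10.
[OH^-] = sqrt(Kb x [N3-]) = sqrt(5.26e-10 x 0.09456) = 7.05e-6 M.
pOH = 5.15, so pH = 14.00 - 5.15 = 8.85.

8.85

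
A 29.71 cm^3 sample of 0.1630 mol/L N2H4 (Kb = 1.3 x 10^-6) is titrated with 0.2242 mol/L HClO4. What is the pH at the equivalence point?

n(N2H4) = 0.1630 x 0.02971 = 0.004843 mol; V(HClO4) at equivalence = 0.004843/0.2242 = 0.02160 L.
At equivalence the base is fully converted to N2H5+; total volume = 0.05131 L, so [N2H5+] = 0.004843/0.05131 = 0.09438 M.
Ka(N2H5+) = Kw/Kb = 1.0e-14 / 1.3 x 10^-6 = 7.69e-9.
[H^+] = sqrt(Ka x [N2H5+]) = sqrt(7.69e-9 x 0.09438) = 2.69e-5 M.
pH = -log(2.69e-5) = 4.57.

4.57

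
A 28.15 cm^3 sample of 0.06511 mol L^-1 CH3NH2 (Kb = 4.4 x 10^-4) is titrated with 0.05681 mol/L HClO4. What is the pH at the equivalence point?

6.08

n(CH3NH2) = 0.06511 x 0.02815 = 0.001833 mol; V(HClO4) at equivalence = 0.001833/0.05681 = 0.03226 L.
At equivalence the base is fully converted to CH3NH3+; total volume = 0.06041 L, so [CH3NH3+] = 0.001833/0.06041 = 0.03034 M.
Ka(CH3NH3+) = Kw/Kb = 1.0e-14 / 4.4 x 10^-4 = 2.27e-11.
[H^+] = sqrt(Ka x [CH3NH3+]) = sqrt(2.27e-11 x 0.03034) = 8.30e-7 M.
pH = -log(8.30e-7) = 6.08.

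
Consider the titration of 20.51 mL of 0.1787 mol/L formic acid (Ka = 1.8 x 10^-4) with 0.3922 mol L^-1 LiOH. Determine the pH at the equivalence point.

8.42

n(HCOOH) = 0.1787 x 0.02051 = 0.003665 mol; V(LiOH) at equivalence = 0.003665/0.3922 = 0.009345 L.
At equivalence all the acid is converted to HCOO-; total volume = 0.02051 + 0.009345 = 0.02986 L, so [HCOO-] = 0.003665/0.02986 = 0.1228 M.
Kb = Kw/Ka = 1.0e-14 / 1.8 x 10^-4 = 5.56e-11.
[OH^-] = sqrt(Kb x [HCOO-]) = sqrt(5.56e-11 x 0.1228) = 2.61e-6 M.
pOH = 5.58, so pH = 14.00 - 5.58 = 8.42.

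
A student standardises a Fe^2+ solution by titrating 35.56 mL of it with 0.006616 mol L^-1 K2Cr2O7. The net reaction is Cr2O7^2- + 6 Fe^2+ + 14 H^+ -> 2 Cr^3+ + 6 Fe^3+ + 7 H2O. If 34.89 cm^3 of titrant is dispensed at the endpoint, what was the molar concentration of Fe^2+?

n(K2Cr2O7) = 0.006616 x 0.03489 = 0.0002308 mol.
From the balanced equation, 1 mol K2Cr2O7 reacts with 6 mol Fe^2+, so n(Fe^2+) = 0.0002308 x 6/1 = 0.001385 mol.
[Fe^2+] = 0.001385 / 0.03556 L = 0.0389 M.

0.0389 M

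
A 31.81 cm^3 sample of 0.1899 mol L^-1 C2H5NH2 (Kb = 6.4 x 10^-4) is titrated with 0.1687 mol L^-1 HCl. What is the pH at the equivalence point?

5.93

n(C2H5NH2) = 0.1899 x 0.03181 = 0.006041 mol; V(HCl) at equivalence = 0.006041/0.1687 = 0.03581 L.
At equivalence the base is fully converted to C2H5NH3+; total volume = 0.06762 L, so [C2H5NH3+] = 0.006041/0.06762 = 0.08934 M.
Ka(C2H5NH3+) = Kw/Kb = 1.0e-14 / 6.4 x 10^-4 = 1.56e-11.
[H^+] = sqrt(Ka x [C2H5NH3+]) = sqrt(1.56e-11 x 0.08934) = 1.18e-6 M.
pH = -log(1.18e-6) = 5.93.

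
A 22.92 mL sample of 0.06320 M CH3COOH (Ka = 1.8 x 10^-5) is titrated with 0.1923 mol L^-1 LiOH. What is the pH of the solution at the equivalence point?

n(CH3COOH) = 0.06320 x 0.02292 = 0.001449 mol; V(LiOH) at equivalence = 0.001449/0.1923 = 0.007533 L.
At equivalence all the acid is converted to CH3COO-; total volume = 0.02292 + 0.007533 = 0.03045 L, so [CH3COO-] = 0.001449/0.03045 = 0.04757 M.
Kb = Kw/Ka = 1.0e-14 / 1.8 x 10^-5 = 5.56e-10.
[OH^-] = sqrt(Kb x [CH3COO-]) = sqrt(5.56e-10 x 0.04757) = 5.14e-6 M.
pOH = 5.29, so pH = 14.00 - 5.29 = 8.71.

8.71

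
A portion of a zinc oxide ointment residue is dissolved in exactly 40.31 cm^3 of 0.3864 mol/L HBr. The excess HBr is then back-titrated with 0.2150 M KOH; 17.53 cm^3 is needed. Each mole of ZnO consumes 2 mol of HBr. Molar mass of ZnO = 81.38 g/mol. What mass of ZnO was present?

0.480 g

Total n(HBr) added = 0.3864 x 0.04031 = 0.01558 mol.
n(KOH) used = 0.2150 x 0.01753 = 0.003769 mol, which equals the excess n(HBr).
So n(HBr) consumed by the sample = 0.01558 - 0.003769 = 0.01181 mol.
n(ZnO) = 0.01181 / 2 = 0.005903 mol.
mass = 0.005903 mol x 81.38 g/mol = 0.480 g.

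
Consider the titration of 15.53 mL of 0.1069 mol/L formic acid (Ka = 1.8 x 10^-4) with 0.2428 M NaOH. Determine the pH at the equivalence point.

8.31

n(HCOOH) = 0.1069 x 0.01553 = 0.001660 mol; V(NaOH) at equivalence = 0.001660/0.2428 = 0.006838 L.
At equivalence all the acid is converted to HCOO-; total volume = 0.01553 + 0.006838 = 0.02237 L, so [HCOO-] = 0.001660/0.02237 = 0.07422 M.
Kb = Kw/Ka = 1.0e-14 / 1.8 x 10^-4 = 5.56e-11.
[OH^-] = sqrt(Kb x [HCOO-]) = sqrt(5.56e-11 x 0.07422) = 2.03e-6 M.
pOH = 5.69, so pH = 14.00 - 5.69 = 8.31.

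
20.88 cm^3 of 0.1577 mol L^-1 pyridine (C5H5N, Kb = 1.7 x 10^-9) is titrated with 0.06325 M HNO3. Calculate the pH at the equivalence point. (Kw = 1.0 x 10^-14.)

n(C5H5N) = 0.1577 x 0.02088 = 0.003293 mol; V(HNO3) at equivalence = 0.003293/0.06325 = 0.05206 L.
At equivalence the base is fully converted to C5H5NH+; total volume = 0.07294 L, so [C5H5NH+] = 0.003293/0.07294 = 0.04514 M.
Ka(C5H5NH+) = Kw/Kb = 1.0e-14 / 1.7 x 10^-9 = 5.88e-6.
[H^+] = sqrt(Ka x [C5H5NH+]) = sqrt(5.88e-6 x 0.04514) = 0.000515 M.
pH = -log(0.000515) = 3.29.

3.29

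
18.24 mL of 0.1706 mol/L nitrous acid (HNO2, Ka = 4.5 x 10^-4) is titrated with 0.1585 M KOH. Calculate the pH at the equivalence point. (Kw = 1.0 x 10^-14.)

n(HNO2) = 0.1706 x 0.01824 = 0.003112 mol; V(KOH) at equivalence = 0.003112/0.1585 = 0.01963 L.
At equivalence all the acid is converted to NO2-; total volume = 0.01824 + 0.01963 = 0.03787 L, so [NO2-] = 0.003112/0.03787 = 0.08216 M.
Kb = Kw/Ka = 1.0e-14 / 4.5 x 10^-4 = 2.22e-11.
[OH^-] = sqrt(Kb x [NO2-]) = sqrt(2.22e-11 x 0.08216) = 1.35e-6 M.
pOH = 5.87, so pH = 14.00 - 5.87 = 8.13.

8.13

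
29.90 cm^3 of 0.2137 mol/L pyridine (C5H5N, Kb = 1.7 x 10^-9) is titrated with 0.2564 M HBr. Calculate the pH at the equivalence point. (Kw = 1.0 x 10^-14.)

3.08

n(C5H5N) = 0.2137 x 0.02990 = 0.006390 mol; V(HBr) at equivalence = 0.006390/0.2564 = 0.02492 L.
At equivalence the base is fully converted to C5H5NH+; total volume = 0.05482 L, so [C5H5NH+] = 0.006390/0.05482 = 0.1166 M.
Ka(C5H5NH+) = Kw/Kb = 1.0e-14 / 1.7 x 10^-9 = 5.88e-6.
[H^+] = sqrt(Ka x [C5H5NH+]) = sqrt(5.88e-6 x 0.1166) = 0.000828 M.
pH = -log(0.000828) = 3.08.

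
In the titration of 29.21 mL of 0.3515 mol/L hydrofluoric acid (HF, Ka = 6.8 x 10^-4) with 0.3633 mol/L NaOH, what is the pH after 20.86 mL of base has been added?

Initial n(HF) = 0.3515 x 0.02921 = 0.01027 mol.
n(NaOH) added = 0.3633 x 0.02086 = 0.007578 mol, converting that many moles of HF to F-.
Remaining n(HF) = 0.002689 mol; n(F-) = 0.007578 mol.
By Henderson-Hasselbalch, pH = pKa + log([A^-]/[HA]) = 3.17 + log(0.007578/0.002689) = 3.17 + (+0.45) = 3.62.

3.62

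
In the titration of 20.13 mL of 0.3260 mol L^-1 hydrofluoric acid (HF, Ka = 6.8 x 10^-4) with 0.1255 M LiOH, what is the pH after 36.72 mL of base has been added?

3.54

Initial n(HF) = 0.3260 x 0.02013 = 0.006562 mol.
n(LiOH) added = 0.1255 x 0.03672 = 0.004608 mol, converting that many moles of HF to F-.
Remaining n(HF) = 0.001954 mol; n(F-) = 0.004608 mol.
By Henderson-Hasselbalch, pH = pKa + log([A^-]/[HA]) = 3.17 + log(0.004608/0.001954) = 3.17 + (+0.37) = 3.54.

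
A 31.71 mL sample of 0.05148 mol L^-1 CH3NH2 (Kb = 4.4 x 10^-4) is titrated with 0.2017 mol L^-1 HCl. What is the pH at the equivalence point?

n(CH3NH2) = 0.05148 x 0.03171 = 0.001632 mol; V(HCl) at equivalence = 0.001632/0.2017 = 0.008093 L.
At equivalence the base is fully converted to CH3NH3+; total volume = 0.03980 L, so [CH3NH3+] = 0.001632/0.03980 = 0.04101 M.
Ka(CH3NH3+) = Kw/Kb = 1.0e-14 / 4.4 x 10^-4 = 2.27e-11.
[H^+] = sqrt(Ka x [CH3NH3+]) = sqrt(2.27e-11 x 0.04101) = 9.65e-7 M.
pH = -log(9.65e-7) = 6.02.

6.02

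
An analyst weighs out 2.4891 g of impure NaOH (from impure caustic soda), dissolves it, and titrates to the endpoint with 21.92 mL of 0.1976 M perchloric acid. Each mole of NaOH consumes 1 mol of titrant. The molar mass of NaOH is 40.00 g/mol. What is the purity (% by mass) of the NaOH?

6.96%

n(HClO4) = 0.1976 x 0.02192 = 0.004331 mol.
n(NaOH) = 0.004331 / 1 = 0.004331 mol.
mass of NaOH = 0.004331 x 40.00 = 0.1733 g.
% purity = 0.1733 / 2.4891 x 100 = 6.96%.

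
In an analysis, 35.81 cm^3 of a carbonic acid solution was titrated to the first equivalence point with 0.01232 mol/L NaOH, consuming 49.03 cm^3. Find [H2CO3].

n(NaOH) = 0.01232 x 0.04903 = 0.0006040 mol.
At the first equivalence point, 1 mol OH^- react per mol H2CO3, so n(H2CO3) = 0.0006040 / 1 = 0.0006040 mol.
[H2CO3] = 0.0006040 / 0.03581 L = 0.0169 M.

0.0169 M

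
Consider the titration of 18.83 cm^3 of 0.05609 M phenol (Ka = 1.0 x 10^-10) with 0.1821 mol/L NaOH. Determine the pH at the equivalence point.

11.32

n(C6H5OH) = 0.05609 x 0.01883 = 0.001056 mol; V(NaOH) at equivalence = 0.001056/0.1821 = 0.005800 L.
At equivalence all the acid is converted to C6H5O-; total volume = 0.01883 + 0.005800 = 0.02463 L, so [C6H5O-] = 0.001056/0.02463 = 0.04288 M.
Kb = Kw/Ka = 1.0e-14 / 1.0 x 10^-10 = 0.000100.
[OH^-] = sqrt(Kb x [C6H5O-]) = sqrt(0.000100 x 0.04288) = 0.00207 M.
pOH = 2.68, so pH = 14.00 - 2.68 = 11.32.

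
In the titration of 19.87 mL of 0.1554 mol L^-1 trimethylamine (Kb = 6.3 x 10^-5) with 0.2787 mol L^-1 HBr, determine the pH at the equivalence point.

5.40

n((CH3)3N) = 0.1554 x 0.01987 = 0.003088 mol; V(HBr) at equivalence = 0.003088/0.2787 = 0.01108 L.
At equivalence the base is fully converted to (CH3)3NH+; total volume = 0.03095 L, so [(CH3)3NH+] = 0.003088/0.03095 = 0.09977 M.
Ka((CH3)3NH+) = Kw/Kb = 1.0e-14 / 6.3 x 10^-5 = 1.59e-10.
[H^+] = sqrt(Ka x [(CH3)3NH+]) = sqrt(1.59e-10 x 0.09977) = 3.98e-6 M.
pH = -log(3.98e-6) = 5.40.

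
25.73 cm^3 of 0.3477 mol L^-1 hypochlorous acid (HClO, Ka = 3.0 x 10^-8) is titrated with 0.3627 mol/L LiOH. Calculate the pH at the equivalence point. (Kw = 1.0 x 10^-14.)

10.39

n(HClO) = 0.3477 x 0.02573 = 0.008946 mol; V(LiOH) at equivalence = 0.008946/0.3627 = 0.02467 L.
At equivalence all the acid is converted to ClO-; total volume = 0.02573 + 0.02467 = 0.05040 L, so [ClO-] = 0.008946/0.05040 = 0.1775 M.
Kb = Kw/Ka = 1.0e-14 / 3.0 x 10^-8 = 3.33e-7.
[OH^-] = sqrt(Kb x [ClO-]) = sqrt(3.33e-7 x 0.1775) = 0.000243 M.
pOH = 3.61, so pH = 14.00 - 3.61 = 10.39.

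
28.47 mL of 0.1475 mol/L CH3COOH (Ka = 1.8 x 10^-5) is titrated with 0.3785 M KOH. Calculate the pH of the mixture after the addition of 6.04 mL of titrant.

4.82

Initial n(CH3COOH) = 0.1475 x 0.02847 = 0.004199 mol.
n(KOH) added = 0.3785 x 0.006040 = 0.002286 mol, converting that many moles of CH3COOH to CH3COO-.
Remaining n(CH3COOH) = 0.001913 mol; n(CH3COO-) = 0.002286 mol.
By Henderson-Hasselbalch, pH = pKa + log([A^-]/[HA]) = 4.74 + log(0.002286/0.001913) = 4.74 + (+0.08) = 4.82.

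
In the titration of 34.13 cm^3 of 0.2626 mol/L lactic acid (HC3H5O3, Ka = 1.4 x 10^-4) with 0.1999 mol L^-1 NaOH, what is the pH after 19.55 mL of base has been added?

Initial n(HC3H5O3) = 0.2626 x 0.03413 = 0.008963 mol.
n(NaOH) added = 0.1999 x 0.01955 = 0.003908 mol, converting that many moles of HC3H5O3 to C3H5O3-.
Remaining n(HC3H5O3) = 0.005054 mol; n(C3H5O3-) = 0.003908 mol.
By Henderson-Hasselbalch, pH = pKa + log([A^-]/[HA]) = 3.85 + log(0.003908/0.005054) = 3.85 + (-0.11) = 3.74.

3.74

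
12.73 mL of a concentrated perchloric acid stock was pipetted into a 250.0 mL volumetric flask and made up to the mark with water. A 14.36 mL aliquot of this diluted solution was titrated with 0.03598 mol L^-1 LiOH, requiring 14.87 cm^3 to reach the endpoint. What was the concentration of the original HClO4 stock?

0.732 M

n(LiOH) = 0.03598 x 0.01487 = 0.0005350 mol.
n(HClO4) in the aliquot = 0.0005350 mol.
[diluted HClO4] = 0.0005350 / 0.01436 = 0.03726 M.
Dilution factor = 250.0/12.73 = 19.64, so [stock] = 0.03726 x 19.64 = 0.732 M.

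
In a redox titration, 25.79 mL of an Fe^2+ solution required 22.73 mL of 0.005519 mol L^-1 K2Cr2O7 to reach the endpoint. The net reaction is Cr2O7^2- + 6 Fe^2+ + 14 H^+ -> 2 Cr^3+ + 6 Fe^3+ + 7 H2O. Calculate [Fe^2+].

0.0292 M

n(K2Cr2O7) = 0.005519 x 0.02273 = 0.0001254 mol.
From the balanced equation, 1 mol K2Cr2O7 reacts with 6 mol Fe^2+, so n(Fe^2+) = 0.0001254 x 6/1 = 0.0007527 mol.
[Fe^2+] = 0.0007527 / 0.02579 L = 0.0292 M.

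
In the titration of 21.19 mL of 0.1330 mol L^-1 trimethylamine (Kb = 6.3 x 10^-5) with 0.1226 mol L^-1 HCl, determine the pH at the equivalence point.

n((CH3)3N) = 0.1330 x 0.02119 = 0.002818 mol; V(HCl) at equivalence = 0.002818/0.1226 = 0.02299 L.
At equivalence the base is fully converted to (CH3)3NH+; total volume = 0.04418 L, so [(CH3)3NH+] = 0.002818/0.04418 = 0.06379 M.
Ka((CH3)3NH+) = Kw/Kb = 1.0e-14 / 6.3 x 10^-5 = 1.59e-10.
[H^+] = sqrt(Ka x [(CH3)3NH+]) = sqrt(1.59e-10 x 0.06379) = 3.18e-6 M.
pH = -log(3.18e-6) = 5.50.

5.50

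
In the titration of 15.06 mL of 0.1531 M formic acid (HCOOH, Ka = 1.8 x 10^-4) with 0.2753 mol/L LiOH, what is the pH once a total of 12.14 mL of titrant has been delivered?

12.58

n(acid) = 0.1531 x 0.01506 = 0.002306 mol; n(LiOH) added = 0.2753 x 0.01214 = 0.003342 mol.
Base is in excess by 0.003342 - 0.002306 = 0.001036 mol in a total volume of 0.02720 L.
[OH^-] = 0.001036/0.02720 = 0.03810 M, so pOH = 1.42 and pH = 14.00 - 1.42 = 12.58.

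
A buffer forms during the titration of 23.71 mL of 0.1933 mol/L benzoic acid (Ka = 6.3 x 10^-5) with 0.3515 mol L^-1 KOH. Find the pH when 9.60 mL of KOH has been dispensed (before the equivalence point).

Initial n(C6H5COOH) = 0.1933 x 0.02371 = 0.004583 mol.
n(KOH) added = 0.3515 x 0.009600 = 0.003374 mol, converting that many moles of C6H5COOH to C6H5COO-.
Remaining n(C6H5COOH) = 0.001209 mol; n(C6H5COO-) = 0.003374 mol.
By Henderson-Hasselbalch, pH = pKa + log([A^-]/[HA]) = 4.20 + log(0.003374/0.001209) = 4.20 + (+0.45) = 4.65.

4.65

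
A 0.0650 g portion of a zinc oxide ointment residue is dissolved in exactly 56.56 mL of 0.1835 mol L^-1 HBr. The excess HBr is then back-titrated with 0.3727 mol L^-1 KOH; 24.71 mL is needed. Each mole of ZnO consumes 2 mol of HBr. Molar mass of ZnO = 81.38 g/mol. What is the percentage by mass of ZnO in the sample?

73.2%

Total n(HBr) added = 0.1835 x 0.05656 = 0.01038 mol.
n(KOH) used = 0.3727 x 0.02471 = 0.009209 mol, which equals the excess n(HBr).
So n(HBr) consumed by the sample = 0.01038 - 0.009209 = 0.001169 mol.
n(ZnO) = 0.001169 / 2 = 0.0005847 mol.
mass ZnO = 0.0005847 x 81.38 = 0.04758 g, so %ZnO = 0.04758/0.0650 x 100 = 73.2%.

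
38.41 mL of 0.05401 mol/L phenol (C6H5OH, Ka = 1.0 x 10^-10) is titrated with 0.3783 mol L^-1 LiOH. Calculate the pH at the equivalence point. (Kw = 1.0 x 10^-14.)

n(C6H5OH) = 0.05401 x 0.03841 = 0.002075 mol; V(LiOH) at equivalence = 0.002075/0.3783 = 0.005484 L.
At equivalence all the acid is converted to C6H5O-; total volume = 0.03841 + 0.005484 = 0.04389 L, so [C6H5O-] = 0.002075/0.04389 = 0.04726 M.
Kb = Kw/Ka = 1.0e-14 / 1.0 x 10^-10 = 0.000100.
[OH^-] = sqrt(Kb x [C6H5O-]) = sqrt(0.000100 x 0.04726) = 0.00217 M.
pOH = 2.66, so pH = 14.00 - 2.66 = 11.34.

11.34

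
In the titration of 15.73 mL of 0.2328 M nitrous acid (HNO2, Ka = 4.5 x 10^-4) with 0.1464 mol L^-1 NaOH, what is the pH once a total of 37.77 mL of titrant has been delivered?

12.54

n(acid) = 0.2328 x 0.01573 = 0.003662 mol; n(NaOH) added = 0.1464 x 0.03777 = 0.005530 mol.
Base is in excess by 0.005530 - 0.003662 = 0.001868 mol in a total volume of 0.05350 L.
[OH^-] = 0.001868/0.05350 = 0.03491 M, so pOH = 1.46 and pH = 14.00 - 1.46 = 12.54.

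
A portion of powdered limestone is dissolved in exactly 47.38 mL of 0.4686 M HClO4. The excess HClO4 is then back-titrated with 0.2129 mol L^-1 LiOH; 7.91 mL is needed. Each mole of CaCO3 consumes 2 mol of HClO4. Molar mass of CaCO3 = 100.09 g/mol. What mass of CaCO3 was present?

1.03 g

Total n(HClO4) added = 0.4686 x 0.04738 = 0.02220 mol.
n(LiOH) used = 0.2129 x 0.007910 = 0.001684 mol, which equals the excess n(HClO4).
So n(HClO4) consumed by the sample = 0.02220 - 0.001684 = 0.02052 mol.
n(CaCO3) = 0.02052 / 2 = 0.01026 mol.
mass = 0.01026 mol x 100.09 g/mol = 1.03 g.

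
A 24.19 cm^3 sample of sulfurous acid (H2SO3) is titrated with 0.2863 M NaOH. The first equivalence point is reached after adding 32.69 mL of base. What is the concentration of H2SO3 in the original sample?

0.387 M

n(NaOH) = 0.2863 x 0.03269 = 0.009359 mol.
At the first equivalence point, 1 mol OH^- react per mol H2SO3, so n(H2SO3) = 0.009359 / 1 = 0.009359 mol.
[H2SO3] = 0.009359 / 0.02419 L = 0.387 M.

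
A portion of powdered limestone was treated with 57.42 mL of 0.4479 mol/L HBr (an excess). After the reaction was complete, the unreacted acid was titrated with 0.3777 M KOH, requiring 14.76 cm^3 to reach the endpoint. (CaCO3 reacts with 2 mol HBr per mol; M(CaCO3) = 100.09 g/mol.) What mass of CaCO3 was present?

Total n(HBr) added = 0.4479 x 0.05742 = 0.02572 mol.
n(KOH) used = 0.3777 x 0.01476 = 0.005575 mol, which equals the excess n(HBr).
So n(HBr) consumed by the sample = 0.02572 - 0.005575 = 0.02014 mol.
n(CaCO3) = 0.02014 / 2 = 0.01007 mol.
mass = 0.01007 mol x 100.09 g/mol = 1.01 g.

1.01 g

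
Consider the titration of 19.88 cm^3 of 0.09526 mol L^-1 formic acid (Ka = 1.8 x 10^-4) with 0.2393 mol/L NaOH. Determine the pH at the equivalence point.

n(HCOOH) = 0.09526 x 0.01988 = 0.001894 mol; V(NaOH) at equivalence = 0.001894/0.2393 = 0.007914 L.
At equivalence all the acid is converted to HCOO-; total volume = 0.01988 + 0.007914 = 0.02779 L, so [HCOO-] = 0.001894/0.02779 = 0.06814 M.
Kb = Kw/Ka = 1.0e-14 / 1.8 x 10^-4 = 5.56e-11.
[OH^-] = sqrt(Kb x [HCOO-]) = sqrt(5.56e-11 x 0.06814) = 1.95e-6 M.
pOH = 5.71, so pH = 14.00 - 5.71 = 8.29.

8.29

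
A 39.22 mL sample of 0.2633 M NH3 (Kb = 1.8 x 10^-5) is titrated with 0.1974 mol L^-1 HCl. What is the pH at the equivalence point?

n(NH3) = 0.2633 x 0.03922 = 0.01033 mol; V(HCl) at equivalence = 0.01033/0.1974 = 0.05231 L.
At equivalence the base is fully converted to NH4+; total volume = 0.09153 L, so [NH4+] = 0.01033/0.09153 = 0.1128 M.
Ka(NH4+) = Kw/Kb = 1.0e-14 / 1.8 x 10^-5 = 5.56e-10.
[H^+] = sqrt(Ka x [NH4+]) = sqrt(5.56e-10 x 0.1128) = 7.92e-6 M.
pH = -log(7.92e-6) = 5.10.

5.10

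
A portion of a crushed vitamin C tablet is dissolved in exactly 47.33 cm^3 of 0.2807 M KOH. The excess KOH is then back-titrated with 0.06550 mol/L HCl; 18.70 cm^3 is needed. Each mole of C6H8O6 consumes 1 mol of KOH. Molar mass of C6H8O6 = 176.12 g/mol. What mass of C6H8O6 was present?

2.12 g

Total n(KOH) added = 0.2807 x 0.04733 = 0.01329 mol.
n(HCl) used = 0.06550 x 0.01870 = 0.001225 mol, which equals the excess n(KOH).
So n(KOH) consumed by the sample = 0.01329 - 0.001225 = 0.01206 mol.
n(C6H8O6) = 0.01206 / 1 = 0.01206 mol.
mass = 0.01206 mol x 176.12 g/mol = 2.12 g.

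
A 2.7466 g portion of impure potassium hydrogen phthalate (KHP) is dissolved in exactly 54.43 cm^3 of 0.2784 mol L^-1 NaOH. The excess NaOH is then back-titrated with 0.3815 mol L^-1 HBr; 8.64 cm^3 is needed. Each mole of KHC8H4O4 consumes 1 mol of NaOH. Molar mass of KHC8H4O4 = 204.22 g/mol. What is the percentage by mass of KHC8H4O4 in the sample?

Total n(NaOH) added = 0.2784 x 0.05443 = 0.01515 mol.
n(HBr) used = 0.3815 x 0.008640 = 0.003296 mol, which equals the excess n(NaOH).
So n(NaOH) consumed by the sample = 0.01515 - 0.003296 = 0.01186 mol.
n(KHC8H4O4) = 0.01186 / 1 = 0.01186 mol.
mass KHC8H4O4 = 0.01186 x 204.22 = 2.421 g, so %KHC8H4O4 = 2.421/2.7466 x 100 = 88.2%.

88.2%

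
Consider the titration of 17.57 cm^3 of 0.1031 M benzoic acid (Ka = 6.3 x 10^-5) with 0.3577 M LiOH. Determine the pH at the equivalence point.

8.55

n(C6H5COOH) = 0.1031 x 0.01757 = 0.001811 mol; V(LiOH) at equivalence = 0.001811/0.3577 = 0.005064 L.
At equivalence all the acid is converted to C6H5COO-; total volume = 0.01757 + 0.005064 = 0.02263 L, so [C6H5COO-] = 0.001811/0.02263 = 0.08003 M.
Kb = Kw/Ka = 1.0e-14 / 6.3 x 10^-5 = 1.59e-10.
[OH^-] = sqrt(Kb x [C6H5COO-]) = sqrt(1.59e-10 x 0.08003) = 3.56e-6 M.
pOH = 5.45, so pH = 14.00 - 5.45 = 8.55.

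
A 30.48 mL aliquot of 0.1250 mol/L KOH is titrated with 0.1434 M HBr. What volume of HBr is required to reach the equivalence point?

n(KOH) = 0.1250 mol/L x 0.03048 L = 0.003810 mol.
At equivalence n(HBr) = n(KOH) = 0.003810 mol.
V(HBr) = 0.003810 / 0.1434 = 0.02657 L = 26.6 mL.

26.6 mL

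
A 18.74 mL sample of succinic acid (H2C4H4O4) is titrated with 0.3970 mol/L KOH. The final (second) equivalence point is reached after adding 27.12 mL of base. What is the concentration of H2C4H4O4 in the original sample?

n(KOH) = 0.3970 x 0.02712 = 0.01077 mol.
At the final (second) equivalence point, 2 mol OH^- react per mol H2C4H4O4, so n(H2C4H4O4) = 0.01077 / 2 = 0.005383 mol.
[H2C4H4O4] = 0.005383 / 0.01874 L = 0.287 M.

0.287 M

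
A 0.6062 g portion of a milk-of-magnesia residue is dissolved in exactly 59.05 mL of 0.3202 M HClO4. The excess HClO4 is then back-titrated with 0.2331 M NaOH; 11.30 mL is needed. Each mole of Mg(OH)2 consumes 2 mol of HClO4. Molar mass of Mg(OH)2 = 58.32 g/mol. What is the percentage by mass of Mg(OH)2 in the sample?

Total n(HClO4) added = 0.3202 x 0.05905 = 0.01891 mol.
n(NaOH) used = 0.2331 x 0.01130 = 0.002634 mol, which equals the excess n(HClO4).
So n(HClO4) consumed by the sample = 0.01891 - 0.002634 = 0.01627 mol.
n(Mg(OH)2) = 0.01627 / 2 = 0.008137 mol.
mass Mg(OH)2 = 0.008137 x 58.32 = 0.4745 g, so %Mg(OH)2 = 0.4745/0.6062 x 100 = 78.3%.

78.3%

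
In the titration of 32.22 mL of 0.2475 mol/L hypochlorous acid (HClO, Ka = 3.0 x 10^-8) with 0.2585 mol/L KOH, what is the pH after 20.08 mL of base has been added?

7.79

Initial n(HClO) = 0.2475 x 0.03222 = 0.007974 mol.
n(KOH) added = 0.2585 x 0.02008 = 0.005191 mol, converting that many moles of HClO to ClO-.
Remaining n(HClO) = 0.002784 mol; n(ClO-) = 0.005191 mol.
By Henderson-Hasselbalch, pH = pKa + log([A^-]/[HA]) = 7.52 + log(0.005191/0.002784) = 7.52 + (+0.27) = 7.79.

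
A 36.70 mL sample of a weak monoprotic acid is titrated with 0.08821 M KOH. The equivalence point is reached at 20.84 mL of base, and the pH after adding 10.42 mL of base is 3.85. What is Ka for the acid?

1.4 x 10^-4

10.42 mL is half of the equivalence volume, so this is the half-equivalence point where [HA] = [A^-].
At half-equivalence pH = pKa, so pKa = 3.85.
Ka = 10^(-3.85) = 1.4 x 10^-4.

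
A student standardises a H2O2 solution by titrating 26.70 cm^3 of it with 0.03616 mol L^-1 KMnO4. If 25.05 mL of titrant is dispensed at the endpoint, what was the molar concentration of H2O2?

0.0848 M

n(KMnO4) = 0.03616 x 0.02505 = 0.0009058 mol.
From the balanced equation, 2 mol KMnO4 reacts with 5 mol H2O2, so n(H2O2) = 0.0009058 x 5/2 = 0.002265 mol.
[H2O2] = 0.002265 / 0.02670 L = 0.0848 M.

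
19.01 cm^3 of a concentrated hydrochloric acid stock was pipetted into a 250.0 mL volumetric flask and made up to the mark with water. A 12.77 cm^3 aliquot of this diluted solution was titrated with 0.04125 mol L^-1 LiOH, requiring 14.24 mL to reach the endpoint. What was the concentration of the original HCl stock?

n(LiOH) = 0.04125 x 0.01424 = 0.0005874 mol.
n(HCl) in the aliquot = 0.0005874 mol.
[diluted HCl] = 0.0005874 / 0.01277 = 0.04600 M.
Dilution factor = 250.0/19.01 = 13.15, so [stock] = 0.04600 x 13.15 = 0.605 M.

0.605 M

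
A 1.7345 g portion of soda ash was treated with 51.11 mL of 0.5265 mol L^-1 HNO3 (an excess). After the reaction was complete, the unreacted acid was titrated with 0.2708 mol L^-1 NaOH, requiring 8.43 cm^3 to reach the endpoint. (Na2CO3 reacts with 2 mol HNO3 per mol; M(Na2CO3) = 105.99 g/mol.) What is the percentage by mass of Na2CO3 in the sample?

75.2%

Total n(HNO3) added = 0.5265 x 0.05111 = 0.02691 mol.
n(NaOH) used = 0.2708 x 0.008430 = 0.002283 mol, which equals the excess n(HNO3).
So n(HNO3) consumed by the sample = 0.02691 - 0.002283 = 0.02463 mol.
n(Na2CO3) = 0.02463 / 2 = 0.01231 mol.
mass Na2CO3 = 0.01231 x 105.99 = 1.305 g, so %Na2CO3 = 1.305/1.7345 x 100 = 75.2%.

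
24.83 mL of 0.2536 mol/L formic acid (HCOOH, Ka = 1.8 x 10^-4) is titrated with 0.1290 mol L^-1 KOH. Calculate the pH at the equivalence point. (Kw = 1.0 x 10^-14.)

n(HCOOH) = 0.2536 x 0.02483 = 0.006297 mol; V(KOH) at equivalence = 0.006297/0.1290 = 0.04881 L.
At equivalence all the acid is converted to HCOO-; total volume = 0.02483 + 0.04881 = 0.07364 L, so [HCOO-] = 0.006297/0.07364 = 0.08551 M.
Kb = Kw/Ka = 1.0e-14 / 1.8 x 10^-4 = 5.56e-11.
[OH^-] = sqrt(Kb x [HCOO-]) = sqrt(5.56e-11 x 0.08551) = 2.18e-6 M.
pOH = 5.66, so pH = 14.00 - 5.66 = 8.34.

8.34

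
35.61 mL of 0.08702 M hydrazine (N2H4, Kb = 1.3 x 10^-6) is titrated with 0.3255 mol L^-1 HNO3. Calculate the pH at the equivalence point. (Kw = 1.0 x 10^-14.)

4.64

n(N2H4) = 0.08702 x 0.03561 = 0.003099 mol; V(HNO3) at equivalence = 0.003099/0.3255 = 0.009520 L.
At equivalence the base is fully converted to N2H5+; total volume = 0.04513 L, so [N2H5+] = 0.003099/0.04513 = 0.06866 M.
Ka(N2H5+) = Kw/Kb = 1.0e-14 / 1.3 x 10^-6 = 7.69e-9.
[H^+] = sqrt(Ka x [N2H5+]) = sqrt(7.69e-9 x 0.06866) = 2.30e-5 M.
pH = -log(2.30e-5) = 4.64.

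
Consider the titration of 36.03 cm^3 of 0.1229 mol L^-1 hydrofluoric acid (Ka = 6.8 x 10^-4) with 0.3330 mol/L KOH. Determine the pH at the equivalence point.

n(HF) = 0.1229 x 0.03603 = 0.004428 mol; V(KOH) at equivalence = 0.004428/0.3330 = 0.01330 L.
At equivalence all the acid is converted to F-; total volume = 0.03603 + 0.01330 = 0.04933 L, so [F-] = 0.004428/0.04933 = 0.08977 M.
Kb = Kw/Ka = 1.0e-14 / 6.8 x 10^-4 = 1.47e-11.
[OH^-] = sqrt(Kb x [F-]) = sqrt(1.47e-11 x 0.08977) = 1.15e-6 M.
pOH = 5.94, so pH = 14.00 - 5.94 = 8.06.

8.06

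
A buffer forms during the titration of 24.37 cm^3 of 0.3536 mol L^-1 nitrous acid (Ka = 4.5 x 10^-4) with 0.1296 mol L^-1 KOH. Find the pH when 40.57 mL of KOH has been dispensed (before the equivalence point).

Initial n(HNO2) = 0.3536 x 0.02437 = 0.008617 mol.
n(KOH) added = 0.1296 x 0.04057 = 0.005258 mol, converting that many moles of HNO2 to NO2-.
Remaining n(HNO2) = 0.003359 mol; n(NO2-) = 0.005258 mol.
By Henderson-Hasselbalch, pH = pKa + log([A^-]/[HA]) = 3.35 + log(0.005258/0.003359) = 3.35 + (+0.19) = 3.54.

3.54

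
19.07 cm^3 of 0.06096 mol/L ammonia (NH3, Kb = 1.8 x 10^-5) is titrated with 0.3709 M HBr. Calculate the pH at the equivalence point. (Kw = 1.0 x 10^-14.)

5.27

n(NH3) = 0.06096 x 0.01907 = 0.001163 mol; V(HBr) at equivalence = 0.001163/0.3709 = 0.003134 L.
At equivalence the base is fully converted to NH4+; total volume = 0.02220 L, so [NH4+] = 0.001163/0.02220 = 0.05236 M.
Ka(NH4+) = Kw/Kb = 1.0e-14 / 1.8 x 10^-5 = 5.56e-10.
[H^+] = sqrt(Ka x [NH4+]) = sqrt(5.56e-10 x 0.05236) = 5.39e-6 M.
pH = -log(5.39e-6) = 5.27.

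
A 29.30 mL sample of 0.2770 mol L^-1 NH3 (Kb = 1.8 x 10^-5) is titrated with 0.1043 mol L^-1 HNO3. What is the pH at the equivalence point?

n(NH3) = 0.2770 x 0.02930 = 0.008116 mol; V(HNO3) at equivalence = 0.008116/0.1043 = 0.07781 L.
At equivalence the base is fully converted to NH4+; total volume = 0.1071 L, so [NH4+] = 0.008116/0.1071 = 0.07577 M.
Ka(NH4+) = Kw/Kb = 1.0e-14 / 1.8 x 10^-5 = 5.56e-10.
[H^+] = sqrt(Ka x [NH4+]) = sqrt(5.56e-10 x 0.07577) = 6.49e-6 M.
pH = -log(6.49e-6) = 5.19.

5.19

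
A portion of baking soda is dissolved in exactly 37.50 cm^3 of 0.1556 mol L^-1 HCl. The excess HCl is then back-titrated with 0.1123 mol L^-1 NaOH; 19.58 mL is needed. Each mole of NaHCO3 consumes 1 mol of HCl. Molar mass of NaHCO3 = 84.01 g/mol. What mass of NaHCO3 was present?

Total n(HCl) added = 0.1556 x 0.03750 = 0.005835 mol.
n(NaOH) used = 0.1123 x 0.01958 = 0.002199 mol, which equals the excess n(HCl).
So n(HCl) consumed by the sample = 0.005835 - 0.002199 = 0.003636 mol.
n(NaHCO3) = 0.003636 / 1 = 0.003636 mol.
mass = 0.003636 mol x 84.01 g/mol = 0.305 g.

0.305 g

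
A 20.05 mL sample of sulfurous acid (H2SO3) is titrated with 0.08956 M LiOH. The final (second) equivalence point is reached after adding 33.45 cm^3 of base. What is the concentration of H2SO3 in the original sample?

0.0747 M

n(LiOH) = 0.08956 x 0.03345 = 0.002996 mol.
At the final (second) equivalence point, 2 mol OH^- react per mol H2SO3, so n(H2SO3) = 0.002996 / 2 = 0.001498 mol.
[H2SO3] = 0.001498 / 0.02005 L = 0.0747 M.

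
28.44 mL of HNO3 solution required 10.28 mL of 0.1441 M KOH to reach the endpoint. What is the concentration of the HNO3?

0.0521 M

n(KOH) delivered = 0.1441 x 0.01028 = 0.001481 mol.
For a 1:1 reaction, n(HNO3) = 0.001481 mol.
[HNO3] = 0.001481 mol / 0.02844 L = 0.0521 M.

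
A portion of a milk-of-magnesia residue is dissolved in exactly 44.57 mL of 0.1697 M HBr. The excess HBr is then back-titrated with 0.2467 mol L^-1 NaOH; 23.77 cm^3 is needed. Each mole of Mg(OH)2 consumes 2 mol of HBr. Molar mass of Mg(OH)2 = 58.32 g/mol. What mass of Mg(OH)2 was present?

0.0496 g

Total n(HBr) added = 0.1697 x 0.04457 = 0.007564 mol.
n(NaOH) used = 0.2467 x 0.02377 = 0.005864 mol, which equals the excess n(HBr).
So n(HBr) consumed by the sample = 0.007564 - 0.005864 = 0.001699 mol.
n(Mg(OH)2) = 0.001699 / 2 = 0.0008497 mol.
mass = 0.0008497 mol x 58.32 g/mol = 0.0496 g.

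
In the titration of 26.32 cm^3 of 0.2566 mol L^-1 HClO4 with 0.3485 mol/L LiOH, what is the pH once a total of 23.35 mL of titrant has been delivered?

12.44

n(acid) = 0.2566 x 0.02632 = 0.006754 mol; n(LiOH) added = 0.3485 x 0.02335 = 0.008137 mol.
Base is in excess by 0.008137 - 0.006754 = 0.001384 mol in a total volume of 0.04967 L.
[OH^-] = 0.001384/0.04967 = 0.02786 M, so pOH = 1.56 and pH = 14.00 - 1.56 = 12.44.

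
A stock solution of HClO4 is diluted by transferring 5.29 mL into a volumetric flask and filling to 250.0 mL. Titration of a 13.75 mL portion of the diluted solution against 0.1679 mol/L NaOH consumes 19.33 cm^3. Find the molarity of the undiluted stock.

n(NaOH) = 0.1679 x 0.01933 = 0.003246 mol.
n(HClO4) in the aliquot = 0.003246 mol.
[diluted HClO4] = 0.003246 / 0.01375 = 0.2360 M.
Dilution factor = 250.0/5.290 = 47.26, so [stock] = 0.2360 x 47.26 = 11.2 M.

11.2 M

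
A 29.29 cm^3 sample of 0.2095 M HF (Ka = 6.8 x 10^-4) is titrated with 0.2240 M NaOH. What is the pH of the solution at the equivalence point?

8.10

n(HF) = 0.2095 x 0.02929 = 0.006136 mol; V(NaOH) at equivalence = 0.006136/0.2240 = 0.02739 L.
At equivalence all the acid is converted to F-; total volume = 0.02929 + 0.02739 = 0.05668 L, so [F-] = 0.006136/0.05668 = 0.1083 M.
Kb = Kw/Ka = 1.0e-14 / 6.8 x 10^-4 = 1.47e-11.
[OH^-] = sqrt(Kb x [F-]) = sqrt(1.47e-11 x 0.1083) = 1.26e-6 M.
pOH = 5.90, so pH = 14.00 - 5.90 = 8.10.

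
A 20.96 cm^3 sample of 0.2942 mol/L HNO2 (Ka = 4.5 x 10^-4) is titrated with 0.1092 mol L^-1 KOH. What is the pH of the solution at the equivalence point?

8.12

n(HNO2) = 0.2942 x 0.02096 = 0.006166 mol; V(KOH) at equivalence = 0.006166/0.1092 = 0.05647 L.
At equivalence all the acid is converted to NO2-; total volume = 0.02096 + 0.05647 = 0.07743 L, so [NO2-] = 0.006166/0.07743 = 0.07964 M.
Kb = Kw/Ka = 1.0e-14 / 4.5 x 10^-4 = 2.22e-11.
[OH^-] = sqrt(Kb x [NO2-]) = sqrt(2.22e-11 x 0.07964) = 1.33e-6 M.
pOH = 5.88, so pH = 14.00 - 5.88 = 8.12.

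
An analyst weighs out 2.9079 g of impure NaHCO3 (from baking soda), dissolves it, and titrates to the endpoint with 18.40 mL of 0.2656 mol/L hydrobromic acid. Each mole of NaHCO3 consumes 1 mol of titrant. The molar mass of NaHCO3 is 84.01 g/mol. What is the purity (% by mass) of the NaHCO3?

n(HBr) = 0.2656 x 0.01840 = 0.004887 mol.
n(NaHCO3) = 0.004887 / 1 = 0.004887 mol.
mass of NaHCO3 = 0.004887 x 84.01 = 0.4106 g.
% purity = 0.4106 / 2.9079 x 100 = 14.1%.

14.1%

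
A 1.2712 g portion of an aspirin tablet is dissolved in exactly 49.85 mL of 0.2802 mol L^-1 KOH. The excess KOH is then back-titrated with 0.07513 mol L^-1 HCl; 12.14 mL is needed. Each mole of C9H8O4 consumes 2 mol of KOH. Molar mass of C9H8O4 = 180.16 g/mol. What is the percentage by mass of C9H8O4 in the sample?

92.5%

Total n(KOH) added = 0.2802 x 0.04985 = 0.01397 mol.
n(HCl) used = 0.07513 x 0.01214 = 0.0009121 mol, which equals the excess n(KOH).
So n(KOH) consumed by the sample = 0.01397 - 0.0009121 = 0.01306 mol.
n(C9H8O4) = 0.01306 / 2 = 0.006528 mol.
mass C9H8O4 = 0.006528 x 180.16 = 1.176 g, so %C9H8O4 = 1.176/1.2712 x 100 = 92.5%.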